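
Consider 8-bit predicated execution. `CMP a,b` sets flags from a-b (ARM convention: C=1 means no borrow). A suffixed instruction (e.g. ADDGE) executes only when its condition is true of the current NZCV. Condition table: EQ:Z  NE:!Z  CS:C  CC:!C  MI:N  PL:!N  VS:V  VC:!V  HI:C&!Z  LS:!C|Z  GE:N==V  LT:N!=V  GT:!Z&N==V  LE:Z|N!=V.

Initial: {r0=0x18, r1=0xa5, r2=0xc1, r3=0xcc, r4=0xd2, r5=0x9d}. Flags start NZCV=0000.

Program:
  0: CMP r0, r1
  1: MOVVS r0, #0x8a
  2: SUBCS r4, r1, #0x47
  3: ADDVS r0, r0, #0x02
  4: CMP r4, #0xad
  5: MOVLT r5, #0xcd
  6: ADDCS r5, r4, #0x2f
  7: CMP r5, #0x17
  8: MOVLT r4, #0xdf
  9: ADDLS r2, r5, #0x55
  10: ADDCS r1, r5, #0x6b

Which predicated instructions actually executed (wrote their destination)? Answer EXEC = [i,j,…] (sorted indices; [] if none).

EXEC = [6,8,9]

[0] flags=0000 → (cmp)
[1] flags=0000 VS?F → skip
[2] flags=0000 CS?F → skip
[3] flags=0000 VS?F → skip
[4] flags=0010 → (cmp)
[5] flags=0010 LT?F → skip
[6] flags=0010 CS?T → r5=0x01
[7] flags=1000 → (cmp)
[8] flags=1000 LT?T → r4=0xdf
[9] flags=1000 LS?T → r2=0x56
[10] flags=1000 CS?F → skip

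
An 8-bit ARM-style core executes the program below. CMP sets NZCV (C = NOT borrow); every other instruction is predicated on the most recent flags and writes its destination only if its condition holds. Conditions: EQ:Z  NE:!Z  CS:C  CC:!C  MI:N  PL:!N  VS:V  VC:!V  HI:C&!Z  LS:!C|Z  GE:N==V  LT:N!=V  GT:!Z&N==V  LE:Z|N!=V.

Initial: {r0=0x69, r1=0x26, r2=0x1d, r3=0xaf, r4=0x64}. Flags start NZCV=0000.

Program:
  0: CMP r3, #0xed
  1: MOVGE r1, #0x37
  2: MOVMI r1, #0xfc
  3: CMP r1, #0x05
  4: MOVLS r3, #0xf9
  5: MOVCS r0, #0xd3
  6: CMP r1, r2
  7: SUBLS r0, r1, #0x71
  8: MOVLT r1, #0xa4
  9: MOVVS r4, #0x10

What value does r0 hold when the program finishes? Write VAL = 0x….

VAL = 0xd3

0: ✓ CMP  NZCV=1000
1: · MOVGE
2: ✓ MOVMI  r1←0xfc
3: ✓ CMP  NZCV=1010
4: · MOVLS
5: ✓ MOVCS  r0←0xd3
6: ✓ CMP  NZCV=1010
7: · SUBLS
8: ✓ MOVLT  r1←0xa4
9: · MOVVS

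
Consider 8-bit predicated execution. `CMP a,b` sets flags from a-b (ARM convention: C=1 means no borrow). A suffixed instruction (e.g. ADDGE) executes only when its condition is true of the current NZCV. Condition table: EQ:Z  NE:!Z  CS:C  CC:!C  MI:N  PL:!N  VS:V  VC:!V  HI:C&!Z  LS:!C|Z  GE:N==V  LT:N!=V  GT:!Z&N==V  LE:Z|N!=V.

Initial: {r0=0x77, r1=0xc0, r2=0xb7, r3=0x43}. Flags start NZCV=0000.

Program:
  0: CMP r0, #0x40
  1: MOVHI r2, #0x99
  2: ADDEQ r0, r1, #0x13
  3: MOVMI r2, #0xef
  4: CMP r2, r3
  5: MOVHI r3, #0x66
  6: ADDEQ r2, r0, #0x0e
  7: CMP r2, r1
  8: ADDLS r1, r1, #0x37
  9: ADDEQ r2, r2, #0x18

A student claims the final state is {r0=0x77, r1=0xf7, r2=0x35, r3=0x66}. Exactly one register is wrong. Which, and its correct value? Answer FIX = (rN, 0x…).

FIX = (r2, 0x99)

0: ✓ CMP  NZCV=0010
1: ✓ MOVHI  r2←0x99
2: · ADDEQ
3: · MOVMI
4: ✓ CMP  NZCV=0011
5: ✓ MOVHI  r3←0x66
6: · ADDEQ
7: ✓ CMP  NZCV=1000
8: ✓ ADDLS  r1←0xf7
9: · ADDEQ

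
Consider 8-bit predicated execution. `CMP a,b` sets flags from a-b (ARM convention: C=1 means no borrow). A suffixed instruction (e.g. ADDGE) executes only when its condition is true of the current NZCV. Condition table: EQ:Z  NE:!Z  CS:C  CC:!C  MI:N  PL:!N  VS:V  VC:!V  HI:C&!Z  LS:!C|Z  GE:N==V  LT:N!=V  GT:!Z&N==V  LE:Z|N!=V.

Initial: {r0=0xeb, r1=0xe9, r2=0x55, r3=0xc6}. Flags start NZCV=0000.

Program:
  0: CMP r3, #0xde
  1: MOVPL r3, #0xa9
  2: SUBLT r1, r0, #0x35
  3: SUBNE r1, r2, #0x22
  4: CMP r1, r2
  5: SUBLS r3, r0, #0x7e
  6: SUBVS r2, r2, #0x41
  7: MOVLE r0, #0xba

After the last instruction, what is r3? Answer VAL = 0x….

0: ✓ CMP  NZCV=1000
1: · MOVPL
2: ✓ SUBLT  r1←0xb6
3: ✓ SUBNE  r1←0x33
4: ✓ CMP  NZCV=1000
5: ✓ SUBLS  r3←0x6d
6: · SUBVS
7: ✓ MOVLE  r0←0xba

VAL = 0x6d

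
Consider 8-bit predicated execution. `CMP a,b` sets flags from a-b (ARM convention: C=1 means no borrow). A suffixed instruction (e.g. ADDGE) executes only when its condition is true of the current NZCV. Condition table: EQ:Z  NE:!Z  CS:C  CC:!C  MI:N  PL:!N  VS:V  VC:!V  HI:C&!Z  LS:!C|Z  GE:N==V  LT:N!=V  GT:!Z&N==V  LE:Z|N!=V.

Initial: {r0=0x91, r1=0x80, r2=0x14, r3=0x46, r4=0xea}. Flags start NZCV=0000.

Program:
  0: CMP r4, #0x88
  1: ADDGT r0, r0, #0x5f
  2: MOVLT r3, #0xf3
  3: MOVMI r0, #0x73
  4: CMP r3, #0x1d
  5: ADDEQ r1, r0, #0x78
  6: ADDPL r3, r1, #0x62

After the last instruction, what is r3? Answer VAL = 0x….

[0] flags=0010 → (cmp)
[1] flags=0010 GT?T → r0=0xf0
[2] flags=0010 LT?F → skip
[3] flags=0010 MI?F → skip
[4] flags=0010 → (cmp)
[5] flags=0010 EQ?F → skip
[6] flags=0010 PL?T → r3=0xe2

VAL = 0xe2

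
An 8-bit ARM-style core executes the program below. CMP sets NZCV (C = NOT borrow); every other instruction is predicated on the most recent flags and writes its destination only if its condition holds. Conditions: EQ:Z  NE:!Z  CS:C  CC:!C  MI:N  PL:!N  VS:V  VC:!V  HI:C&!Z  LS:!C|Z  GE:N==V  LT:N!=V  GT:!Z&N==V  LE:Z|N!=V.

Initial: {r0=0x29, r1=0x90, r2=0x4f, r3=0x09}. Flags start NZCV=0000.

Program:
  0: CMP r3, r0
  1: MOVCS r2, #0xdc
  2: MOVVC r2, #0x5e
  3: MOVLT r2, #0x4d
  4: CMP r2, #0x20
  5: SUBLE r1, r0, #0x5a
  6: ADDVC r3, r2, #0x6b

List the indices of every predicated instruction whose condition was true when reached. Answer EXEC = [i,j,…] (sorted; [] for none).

EXEC = [2,3,6]

[0] flags=1000 → (cmp)
[1] flags=1000 CS?F → skip
[2] flags=1000 VC?T → r2=0x5e
[3] flags=1000 LT?T → r2=0x4d
[4] flags=0010 → (cmp)
[5] flags=0010 LE?F → skip
[6] flags=0010 VC?T → r3=0xb8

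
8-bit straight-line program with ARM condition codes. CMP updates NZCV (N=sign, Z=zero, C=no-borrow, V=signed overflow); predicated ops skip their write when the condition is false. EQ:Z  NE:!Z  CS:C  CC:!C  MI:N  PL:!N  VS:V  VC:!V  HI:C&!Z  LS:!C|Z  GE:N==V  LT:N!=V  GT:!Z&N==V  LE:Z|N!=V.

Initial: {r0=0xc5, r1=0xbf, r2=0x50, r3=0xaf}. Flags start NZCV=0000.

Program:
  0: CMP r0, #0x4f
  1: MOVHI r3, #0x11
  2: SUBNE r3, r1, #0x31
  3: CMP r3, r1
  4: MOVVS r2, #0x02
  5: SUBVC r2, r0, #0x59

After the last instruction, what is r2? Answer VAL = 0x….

VAL = 0x6c

0: ✓ CMP  NZCV=0011
1: ✓ MOVHI  r3←0x11
2: ✓ SUBNE  r3←0x8e
3: ✓ CMP  NZCV=1000
4: · MOVVS
5: ✓ SUBVC  r2←0x6c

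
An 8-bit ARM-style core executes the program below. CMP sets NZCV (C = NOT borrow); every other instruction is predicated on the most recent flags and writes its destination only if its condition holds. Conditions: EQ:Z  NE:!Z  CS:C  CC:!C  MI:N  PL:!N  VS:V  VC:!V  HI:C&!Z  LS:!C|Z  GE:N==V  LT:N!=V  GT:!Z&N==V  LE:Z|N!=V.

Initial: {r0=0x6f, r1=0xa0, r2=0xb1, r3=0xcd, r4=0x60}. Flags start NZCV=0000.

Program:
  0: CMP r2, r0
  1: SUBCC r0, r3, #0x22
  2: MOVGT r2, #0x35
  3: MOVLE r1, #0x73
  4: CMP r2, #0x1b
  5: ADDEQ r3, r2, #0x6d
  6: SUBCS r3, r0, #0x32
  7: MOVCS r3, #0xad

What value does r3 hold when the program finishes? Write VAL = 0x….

VAL = 0xad

0: ✓ CMP  NZCV=0011
1: · SUBCC
2: · MOVGT
3: ✓ MOVLE  r1←0x73
4: ✓ CMP  NZCV=1010
5: · ADDEQ
6: ✓ SUBCS  r3←0x3d
7: ✓ MOVCS  r3←0xad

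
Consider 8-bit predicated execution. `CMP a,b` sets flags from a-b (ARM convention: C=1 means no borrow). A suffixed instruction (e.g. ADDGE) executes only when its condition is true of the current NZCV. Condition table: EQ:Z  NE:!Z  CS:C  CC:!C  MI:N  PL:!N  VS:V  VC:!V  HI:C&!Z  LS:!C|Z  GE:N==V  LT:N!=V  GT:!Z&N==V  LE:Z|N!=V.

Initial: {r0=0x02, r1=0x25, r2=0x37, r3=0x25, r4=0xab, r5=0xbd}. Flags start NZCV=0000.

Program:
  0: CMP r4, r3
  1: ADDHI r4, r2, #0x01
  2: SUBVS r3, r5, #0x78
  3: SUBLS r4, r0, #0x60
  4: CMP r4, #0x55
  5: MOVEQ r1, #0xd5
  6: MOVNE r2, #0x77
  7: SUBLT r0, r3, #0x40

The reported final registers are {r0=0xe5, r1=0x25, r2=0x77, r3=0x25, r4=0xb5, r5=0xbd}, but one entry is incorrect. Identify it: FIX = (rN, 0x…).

[0] flags=1010 → (cmp)
[1] flags=1010 HI?T → r4=0x38
[2] flags=1010 VS?F → skip
[3] flags=1010 LS?F → skip
[4] flags=1000 → (cmp)
[5] flags=1000 EQ?F → skip
[6] flags=1000 NE?T → r2=0x77
[7] flags=1000 LT?T → r0=0xe5

FIX = (r4, 0x38)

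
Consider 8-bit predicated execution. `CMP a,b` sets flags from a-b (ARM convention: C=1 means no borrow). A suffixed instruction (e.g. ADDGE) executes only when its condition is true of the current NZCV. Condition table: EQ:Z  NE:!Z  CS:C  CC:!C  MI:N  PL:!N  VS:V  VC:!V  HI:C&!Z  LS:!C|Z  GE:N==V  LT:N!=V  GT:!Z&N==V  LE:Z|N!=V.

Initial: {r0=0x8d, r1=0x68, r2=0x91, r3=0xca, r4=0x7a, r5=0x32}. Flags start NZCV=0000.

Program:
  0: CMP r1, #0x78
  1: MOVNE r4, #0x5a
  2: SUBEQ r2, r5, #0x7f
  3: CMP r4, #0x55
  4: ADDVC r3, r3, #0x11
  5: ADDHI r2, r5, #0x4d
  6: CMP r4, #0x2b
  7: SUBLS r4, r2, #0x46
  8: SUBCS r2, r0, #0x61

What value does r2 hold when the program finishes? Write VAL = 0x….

[0] flags=1000 → (cmp)
[1] flags=1000 NE?T → r4=0x5a
[2] flags=1000 EQ?F → skip
[3] flags=0010 → (cmp)
[4] flags=0010 VC?T → r3=0xdb
[5] flags=0010 HI?T → r2=0x7f
[6] flags=0010 → (cmp)
[7] flags=0010 LS?F → skip
[8] flags=0010 CS?T → r2=0x2c

VAL = 0x2c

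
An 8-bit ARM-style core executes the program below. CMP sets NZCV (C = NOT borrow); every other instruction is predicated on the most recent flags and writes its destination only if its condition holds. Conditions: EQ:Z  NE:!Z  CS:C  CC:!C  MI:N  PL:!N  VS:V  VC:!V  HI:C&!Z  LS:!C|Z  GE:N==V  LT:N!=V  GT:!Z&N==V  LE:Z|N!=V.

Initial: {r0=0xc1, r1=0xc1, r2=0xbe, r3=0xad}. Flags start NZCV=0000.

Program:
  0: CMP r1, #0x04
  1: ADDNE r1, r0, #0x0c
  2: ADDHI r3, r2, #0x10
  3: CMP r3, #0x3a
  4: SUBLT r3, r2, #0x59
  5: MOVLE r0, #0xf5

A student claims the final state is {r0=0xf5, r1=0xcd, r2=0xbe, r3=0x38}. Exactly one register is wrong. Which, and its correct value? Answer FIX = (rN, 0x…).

0: ✓ CMP  NZCV=1010
1: ✓ ADDNE  r1←0xcd
2: ✓ ADDHI  r3←0xce
3: ✓ CMP  NZCV=1010
4: ✓ SUBLT  r3←0x65
5: ✓ MOVLE  r0←0xf5

FIX = (r3, 0x65)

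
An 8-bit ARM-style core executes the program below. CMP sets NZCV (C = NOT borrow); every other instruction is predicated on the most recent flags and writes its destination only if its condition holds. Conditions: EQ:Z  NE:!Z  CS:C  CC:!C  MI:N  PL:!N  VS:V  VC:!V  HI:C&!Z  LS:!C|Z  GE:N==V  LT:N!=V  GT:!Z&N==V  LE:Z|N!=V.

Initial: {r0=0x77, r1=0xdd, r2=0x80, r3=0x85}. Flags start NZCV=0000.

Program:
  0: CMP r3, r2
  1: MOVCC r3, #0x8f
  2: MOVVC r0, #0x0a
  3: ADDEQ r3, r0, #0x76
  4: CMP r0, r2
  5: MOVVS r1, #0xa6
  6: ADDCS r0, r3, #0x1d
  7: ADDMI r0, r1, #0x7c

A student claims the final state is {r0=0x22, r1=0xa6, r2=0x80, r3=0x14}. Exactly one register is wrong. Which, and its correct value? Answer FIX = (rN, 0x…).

FIX = (r3, 0x85)

[0] flags=0010 → (cmp)
[1] flags=0010 CC?F → skip
[2] flags=0010 VC?T → r0=0x0a
[3] flags=0010 EQ?F → skip
[4] flags=1001 → (cmp)
[5] flags=1001 VS?T → r1=0xa6
[6] flags=1001 CS?F → skip
[7] flags=1001 MI?T → r0=0x22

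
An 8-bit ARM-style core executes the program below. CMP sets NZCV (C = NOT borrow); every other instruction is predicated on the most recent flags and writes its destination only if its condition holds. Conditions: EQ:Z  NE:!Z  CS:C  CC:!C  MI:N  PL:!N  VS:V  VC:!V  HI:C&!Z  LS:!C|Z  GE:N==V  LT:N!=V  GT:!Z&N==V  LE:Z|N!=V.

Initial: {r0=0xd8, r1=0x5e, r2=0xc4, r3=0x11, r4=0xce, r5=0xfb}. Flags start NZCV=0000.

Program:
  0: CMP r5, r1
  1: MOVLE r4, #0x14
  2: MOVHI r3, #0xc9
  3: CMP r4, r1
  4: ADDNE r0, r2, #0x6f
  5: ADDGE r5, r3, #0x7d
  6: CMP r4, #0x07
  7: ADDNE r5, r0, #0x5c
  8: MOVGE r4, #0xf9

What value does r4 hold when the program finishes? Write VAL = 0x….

VAL = 0xf9

[0] flags=1010 → (cmp)
[1] flags=1010 LE?T → r4=0x14
[2] flags=1010 HI?T → r3=0xc9
[3] flags=1000 → (cmp)
[4] flags=1000 NE?T → r0=0x33
[5] flags=1000 GE?F → skip
[6] flags=0010 → (cmp)
[7] flags=0010 NE?T → r5=0x8f
[8] flags=0010 GE?T → r4=0xf9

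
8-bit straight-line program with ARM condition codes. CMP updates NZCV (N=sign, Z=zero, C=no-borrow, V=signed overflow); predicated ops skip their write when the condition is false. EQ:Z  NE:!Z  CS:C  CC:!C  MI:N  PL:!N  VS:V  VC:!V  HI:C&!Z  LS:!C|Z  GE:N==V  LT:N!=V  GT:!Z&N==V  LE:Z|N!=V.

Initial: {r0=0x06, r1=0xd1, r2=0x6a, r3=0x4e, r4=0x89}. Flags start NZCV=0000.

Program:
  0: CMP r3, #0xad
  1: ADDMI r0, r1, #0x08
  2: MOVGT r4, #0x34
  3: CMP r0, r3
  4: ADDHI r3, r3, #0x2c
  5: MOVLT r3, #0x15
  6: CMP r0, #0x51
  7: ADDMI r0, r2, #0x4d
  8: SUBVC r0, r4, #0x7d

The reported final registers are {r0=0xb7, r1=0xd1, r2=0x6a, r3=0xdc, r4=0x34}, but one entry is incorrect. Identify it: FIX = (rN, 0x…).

FIX = (r3, 0x15)

0: ✓ CMP  NZCV=1001
1: ✓ ADDMI  r0←0xd9
2: ✓ MOVGT  r4←0x34
3: ✓ CMP  NZCV=1010
4: ✓ ADDHI  r3←0x7a
5: ✓ MOVLT  r3←0x15
6: ✓ CMP  NZCV=1010
7: ✓ ADDMI  r0←0xb7
8: ✓ SUBVC  r0←0xb7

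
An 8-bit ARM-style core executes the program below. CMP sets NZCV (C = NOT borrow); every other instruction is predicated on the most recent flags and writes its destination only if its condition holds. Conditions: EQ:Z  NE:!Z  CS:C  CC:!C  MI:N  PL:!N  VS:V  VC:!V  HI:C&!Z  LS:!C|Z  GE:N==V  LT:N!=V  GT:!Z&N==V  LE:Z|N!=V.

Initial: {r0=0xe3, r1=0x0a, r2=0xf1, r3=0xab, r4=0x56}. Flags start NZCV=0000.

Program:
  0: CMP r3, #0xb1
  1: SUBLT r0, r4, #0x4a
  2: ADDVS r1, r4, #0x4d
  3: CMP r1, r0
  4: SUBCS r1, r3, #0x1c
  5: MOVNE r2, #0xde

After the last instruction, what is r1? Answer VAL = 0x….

VAL = 0x0a

[0] flags=1000 → (cmp)
[1] flags=1000 LT?T → r0=0x0c
[2] flags=1000 VS?F → skip
[3] flags=1000 → (cmp)
[4] flags=1000 CS?F → skip
[5] flags=1000 NE?T → r2=0xde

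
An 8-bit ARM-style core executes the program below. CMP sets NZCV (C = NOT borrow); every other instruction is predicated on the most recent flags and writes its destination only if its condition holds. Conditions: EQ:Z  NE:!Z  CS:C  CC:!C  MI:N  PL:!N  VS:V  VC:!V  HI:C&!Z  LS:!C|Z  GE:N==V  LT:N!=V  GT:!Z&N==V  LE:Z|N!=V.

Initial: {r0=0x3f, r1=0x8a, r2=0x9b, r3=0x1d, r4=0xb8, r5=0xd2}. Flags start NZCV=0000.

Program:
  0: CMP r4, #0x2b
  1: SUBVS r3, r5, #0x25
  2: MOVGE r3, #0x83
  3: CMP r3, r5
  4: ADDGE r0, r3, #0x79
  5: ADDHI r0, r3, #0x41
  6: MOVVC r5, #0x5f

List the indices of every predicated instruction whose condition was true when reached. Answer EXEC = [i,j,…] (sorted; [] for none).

[0] flags=1010 → (cmp)
[1] flags=1010 VS?F → skip
[2] flags=1010 GE?F → skip
[3] flags=0000 → (cmp)
[4] flags=0000 GE?T → r0=0x96
[5] flags=0000 HI?F → skip
[6] flags=0000 VC?T → r5=0x5f

EXEC = [4,6]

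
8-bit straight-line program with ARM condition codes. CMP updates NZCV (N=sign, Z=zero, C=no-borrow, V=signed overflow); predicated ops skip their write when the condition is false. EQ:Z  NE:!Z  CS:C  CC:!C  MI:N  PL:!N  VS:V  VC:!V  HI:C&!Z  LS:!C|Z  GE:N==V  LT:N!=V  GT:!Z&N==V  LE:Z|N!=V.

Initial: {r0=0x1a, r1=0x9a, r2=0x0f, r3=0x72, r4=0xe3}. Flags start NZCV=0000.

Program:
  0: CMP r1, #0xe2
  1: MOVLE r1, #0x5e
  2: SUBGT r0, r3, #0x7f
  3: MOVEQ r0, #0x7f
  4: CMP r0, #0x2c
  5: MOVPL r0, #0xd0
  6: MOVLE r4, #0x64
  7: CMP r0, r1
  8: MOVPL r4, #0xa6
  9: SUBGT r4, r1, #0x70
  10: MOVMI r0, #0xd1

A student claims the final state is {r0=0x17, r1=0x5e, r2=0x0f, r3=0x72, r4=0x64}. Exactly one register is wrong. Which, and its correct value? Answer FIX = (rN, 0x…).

[0] flags=1000 → (cmp)
[1] flags=1000 LE?T → r1=0x5e
[2] flags=1000 GT?F → skip
[3] flags=1000 EQ?F → skip
[4] flags=1000 → (cmp)
[5] flags=1000 PL?F → skip
[6] flags=1000 LE?T → r4=0x64
[7] flags=1000 → (cmp)
[8] flags=1000 PL?F → skip
[9] flags=1000 GT?F → skip
[10] flags=1000 MI?T → r0=0xd1

FIX = (r0, 0xd1)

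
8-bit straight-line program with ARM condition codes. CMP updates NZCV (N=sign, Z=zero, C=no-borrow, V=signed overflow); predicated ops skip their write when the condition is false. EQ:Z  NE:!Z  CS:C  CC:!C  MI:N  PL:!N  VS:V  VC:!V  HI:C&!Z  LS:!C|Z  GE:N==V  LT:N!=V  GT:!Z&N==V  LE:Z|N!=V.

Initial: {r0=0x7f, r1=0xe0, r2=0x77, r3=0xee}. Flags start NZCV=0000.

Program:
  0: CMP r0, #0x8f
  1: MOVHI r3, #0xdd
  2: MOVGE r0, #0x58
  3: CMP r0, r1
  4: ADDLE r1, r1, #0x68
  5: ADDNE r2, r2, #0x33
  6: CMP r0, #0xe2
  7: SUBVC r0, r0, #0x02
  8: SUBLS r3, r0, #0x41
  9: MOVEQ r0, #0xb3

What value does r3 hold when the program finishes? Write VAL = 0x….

VAL = 0x15

[0] flags=1001 → (cmp)
[1] flags=1001 HI?F → skip
[2] flags=1001 GE?T → r0=0x58
[3] flags=0000 → (cmp)
[4] flags=0000 LE?F → skip
[5] flags=0000 NE?T → r2=0xaa
[6] flags=0000 → (cmp)
[7] flags=0000 VC?T → r0=0x56
[8] flags=0000 LS?T → r3=0x15
[9] flags=0000 EQ?F → skip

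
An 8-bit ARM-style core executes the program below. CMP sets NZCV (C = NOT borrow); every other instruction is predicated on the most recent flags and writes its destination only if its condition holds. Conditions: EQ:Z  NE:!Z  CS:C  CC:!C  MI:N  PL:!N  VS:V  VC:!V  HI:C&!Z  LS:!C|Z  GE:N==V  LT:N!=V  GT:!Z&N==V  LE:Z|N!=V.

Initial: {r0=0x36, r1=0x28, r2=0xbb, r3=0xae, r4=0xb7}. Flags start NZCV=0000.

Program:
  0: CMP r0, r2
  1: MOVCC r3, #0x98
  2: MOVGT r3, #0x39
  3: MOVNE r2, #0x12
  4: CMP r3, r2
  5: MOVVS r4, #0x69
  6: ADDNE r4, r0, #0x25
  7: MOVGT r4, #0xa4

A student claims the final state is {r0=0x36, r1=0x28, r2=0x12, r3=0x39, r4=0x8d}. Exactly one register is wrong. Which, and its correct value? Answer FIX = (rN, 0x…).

FIX = (r4, 0xa4)

[0] flags=0000 → (cmp)
[1] flags=0000 CC?T → r3=0x98
[2] flags=0000 GT?T → r3=0x39
[3] flags=0000 NE?T → r2=0x12
[4] flags=0010 → (cmp)
[5] flags=0010 VS?F → skip
[6] flags=0010 NE?T → r4=0x5b
[7] flags=0010 GT?T → r4=0xa4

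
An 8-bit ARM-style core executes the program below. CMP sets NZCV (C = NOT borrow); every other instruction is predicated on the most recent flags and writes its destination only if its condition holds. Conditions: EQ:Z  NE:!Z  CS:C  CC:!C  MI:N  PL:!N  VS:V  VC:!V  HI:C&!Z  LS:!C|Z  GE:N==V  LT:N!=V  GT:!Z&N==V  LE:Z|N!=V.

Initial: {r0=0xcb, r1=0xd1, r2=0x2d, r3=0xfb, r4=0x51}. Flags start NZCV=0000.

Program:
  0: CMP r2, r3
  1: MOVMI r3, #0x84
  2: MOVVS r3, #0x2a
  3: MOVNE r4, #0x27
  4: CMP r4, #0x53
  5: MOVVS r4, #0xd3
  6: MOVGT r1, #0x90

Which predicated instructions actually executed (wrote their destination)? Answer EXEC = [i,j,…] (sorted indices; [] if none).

EXEC = [3]

[0] flags=0000 → (cmp)
[1] flags=0000 MI?F → skip
[2] flags=0000 VS?F → skip
[3] flags=0000 NE?T → r4=0x27
[4] flags=1000 → (cmp)
[5] flags=1000 VS?F → skip
[6] flags=1000 GT?F → skip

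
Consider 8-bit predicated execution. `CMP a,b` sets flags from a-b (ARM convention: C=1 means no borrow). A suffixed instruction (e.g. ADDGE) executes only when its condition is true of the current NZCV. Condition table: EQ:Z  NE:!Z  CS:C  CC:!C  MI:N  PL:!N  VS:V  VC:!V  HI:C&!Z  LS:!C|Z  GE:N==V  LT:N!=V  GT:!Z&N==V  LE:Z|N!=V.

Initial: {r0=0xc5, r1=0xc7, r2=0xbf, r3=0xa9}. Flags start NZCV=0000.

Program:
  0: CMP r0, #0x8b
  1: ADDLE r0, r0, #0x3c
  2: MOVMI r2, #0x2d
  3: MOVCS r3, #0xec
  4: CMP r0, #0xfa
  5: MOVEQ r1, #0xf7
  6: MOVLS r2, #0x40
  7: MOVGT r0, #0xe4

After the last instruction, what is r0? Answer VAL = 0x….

[0] flags=0010 → (cmp)
[1] flags=0010 LE?F → skip
[2] flags=0010 MI?F → skip
[3] flags=0010 CS?T → r3=0xec
[4] flags=1000 → (cmp)
[5] flags=1000 EQ?F → skip
[6] flags=1000 LS?T → r2=0x40
[7] flags=1000 GT?F → skip

VAL = 0xc5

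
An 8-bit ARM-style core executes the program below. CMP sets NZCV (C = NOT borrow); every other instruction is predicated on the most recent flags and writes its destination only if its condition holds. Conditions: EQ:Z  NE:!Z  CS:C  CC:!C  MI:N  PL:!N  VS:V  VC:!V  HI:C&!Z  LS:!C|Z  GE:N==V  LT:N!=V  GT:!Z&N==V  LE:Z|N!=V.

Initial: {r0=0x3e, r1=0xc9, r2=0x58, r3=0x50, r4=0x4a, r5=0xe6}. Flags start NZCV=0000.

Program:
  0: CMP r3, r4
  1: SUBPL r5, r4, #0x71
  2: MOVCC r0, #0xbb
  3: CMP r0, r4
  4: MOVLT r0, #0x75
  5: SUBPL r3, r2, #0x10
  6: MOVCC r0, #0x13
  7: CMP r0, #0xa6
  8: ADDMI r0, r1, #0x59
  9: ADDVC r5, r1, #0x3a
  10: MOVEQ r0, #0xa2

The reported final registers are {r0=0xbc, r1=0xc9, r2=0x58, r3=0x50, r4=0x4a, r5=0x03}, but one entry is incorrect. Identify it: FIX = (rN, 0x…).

[0] flags=0010 → (cmp)
[1] flags=0010 PL?T → r5=0xd9
[2] flags=0010 CC?F → skip
[3] flags=1000 → (cmp)
[4] flags=1000 LT?T → r0=0x75
[5] flags=1000 PL?F → skip
[6] flags=1000 CC?T → r0=0x13
[7] flags=0000 → (cmp)
[8] flags=0000 MI?F → skip
[9] flags=0000 VC?T → r5=0x03
[10] flags=0000 EQ?F → skip

FIX = (r0, 0x13)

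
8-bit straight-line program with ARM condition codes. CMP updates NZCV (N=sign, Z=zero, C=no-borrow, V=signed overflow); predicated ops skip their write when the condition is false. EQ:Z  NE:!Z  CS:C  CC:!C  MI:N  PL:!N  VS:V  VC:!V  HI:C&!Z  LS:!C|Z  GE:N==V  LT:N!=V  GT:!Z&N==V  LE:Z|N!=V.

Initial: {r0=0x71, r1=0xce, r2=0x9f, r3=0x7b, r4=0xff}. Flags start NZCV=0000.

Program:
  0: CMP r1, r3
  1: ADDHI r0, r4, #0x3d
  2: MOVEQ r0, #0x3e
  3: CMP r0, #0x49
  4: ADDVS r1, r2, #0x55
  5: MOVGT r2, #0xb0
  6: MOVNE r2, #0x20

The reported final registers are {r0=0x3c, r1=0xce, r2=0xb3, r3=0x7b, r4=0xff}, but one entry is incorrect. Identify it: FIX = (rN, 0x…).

[0] flags=0011 → (cmp)
[1] flags=0011 HI?T → r0=0x3c
[2] flags=0011 EQ?F → skip
[3] flags=1000 → (cmp)
[4] flags=1000 VS?F → skip
[5] flags=1000 GT?F → skip
[6] flags=1000 NE?T → r2=0x20

FIX = (r2, 0x20)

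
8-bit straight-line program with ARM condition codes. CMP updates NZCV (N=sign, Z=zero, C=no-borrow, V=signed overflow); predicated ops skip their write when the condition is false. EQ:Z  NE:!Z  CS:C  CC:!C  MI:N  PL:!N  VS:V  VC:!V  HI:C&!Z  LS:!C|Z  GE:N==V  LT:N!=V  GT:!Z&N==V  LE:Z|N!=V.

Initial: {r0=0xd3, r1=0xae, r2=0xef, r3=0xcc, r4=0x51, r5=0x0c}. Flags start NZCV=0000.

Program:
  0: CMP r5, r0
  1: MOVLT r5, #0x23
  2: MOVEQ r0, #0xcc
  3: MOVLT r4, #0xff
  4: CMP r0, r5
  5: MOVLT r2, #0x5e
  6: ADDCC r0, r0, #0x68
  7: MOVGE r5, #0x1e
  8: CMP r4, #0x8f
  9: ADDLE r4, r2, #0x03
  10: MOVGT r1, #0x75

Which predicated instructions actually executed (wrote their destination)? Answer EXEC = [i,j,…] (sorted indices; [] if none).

0: ✓ CMP  NZCV=0000
1: · MOVLT
2: · MOVEQ
3: · MOVLT
4: ✓ CMP  NZCV=1010
5: ✓ MOVLT  r2←0x5e
6: · ADDCC
7: · MOVGE
8: ✓ CMP  NZCV=1001
9: · ADDLE
10: ✓ MOVGT  r1←0x75

EXEC = [5,10]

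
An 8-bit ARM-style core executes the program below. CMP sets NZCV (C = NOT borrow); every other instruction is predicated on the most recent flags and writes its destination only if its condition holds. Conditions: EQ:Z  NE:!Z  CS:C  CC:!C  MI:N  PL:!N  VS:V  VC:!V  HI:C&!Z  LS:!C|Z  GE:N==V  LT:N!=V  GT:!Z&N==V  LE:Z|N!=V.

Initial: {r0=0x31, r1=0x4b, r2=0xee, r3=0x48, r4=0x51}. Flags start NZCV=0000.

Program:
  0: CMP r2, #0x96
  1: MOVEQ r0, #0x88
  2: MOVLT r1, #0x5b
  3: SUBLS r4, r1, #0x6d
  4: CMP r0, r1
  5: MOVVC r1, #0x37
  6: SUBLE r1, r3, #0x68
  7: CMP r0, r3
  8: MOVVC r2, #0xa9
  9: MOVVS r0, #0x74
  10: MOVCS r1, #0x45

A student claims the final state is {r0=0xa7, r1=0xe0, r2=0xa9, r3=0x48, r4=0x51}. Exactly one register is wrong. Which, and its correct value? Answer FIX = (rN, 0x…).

[0] flags=0010 → (cmp)
[1] flags=0010 EQ?F → skip
[2] flags=0010 LT?F → skip
[3] flags=0010 LS?F → skip
[4] flags=1000 → (cmp)
[5] flags=1000 VC?T → r1=0x37
[6] flags=1000 LE?T → r1=0xe0
[7] flags=1000 → (cmp)
[8] flags=1000 VC?T → r2=0xa9
[9] flags=1000 VS?F → skip
[10] flags=1000 CS?F → skip

FIX = (r0, 0x31)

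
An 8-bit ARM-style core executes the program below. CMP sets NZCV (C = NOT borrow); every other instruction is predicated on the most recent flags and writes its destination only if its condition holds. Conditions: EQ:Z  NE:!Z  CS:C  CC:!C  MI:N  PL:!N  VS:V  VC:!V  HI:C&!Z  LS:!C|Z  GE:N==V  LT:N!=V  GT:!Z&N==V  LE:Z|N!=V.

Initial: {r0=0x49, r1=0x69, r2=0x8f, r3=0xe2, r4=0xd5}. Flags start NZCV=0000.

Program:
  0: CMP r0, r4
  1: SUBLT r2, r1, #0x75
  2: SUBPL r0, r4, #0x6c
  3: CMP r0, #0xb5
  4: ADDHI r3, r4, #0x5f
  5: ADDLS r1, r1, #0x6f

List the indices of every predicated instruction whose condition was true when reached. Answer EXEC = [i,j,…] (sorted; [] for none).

EXEC = [2,5]

[0] flags=0000 → (cmp)
[1] flags=0000 LT?F → skip
[2] flags=0000 PL?T → r0=0x69
[3] flags=1001 → (cmp)
[4] flags=1001 HI?F → skip
[5] flags=1001 LS?T → r1=0xd8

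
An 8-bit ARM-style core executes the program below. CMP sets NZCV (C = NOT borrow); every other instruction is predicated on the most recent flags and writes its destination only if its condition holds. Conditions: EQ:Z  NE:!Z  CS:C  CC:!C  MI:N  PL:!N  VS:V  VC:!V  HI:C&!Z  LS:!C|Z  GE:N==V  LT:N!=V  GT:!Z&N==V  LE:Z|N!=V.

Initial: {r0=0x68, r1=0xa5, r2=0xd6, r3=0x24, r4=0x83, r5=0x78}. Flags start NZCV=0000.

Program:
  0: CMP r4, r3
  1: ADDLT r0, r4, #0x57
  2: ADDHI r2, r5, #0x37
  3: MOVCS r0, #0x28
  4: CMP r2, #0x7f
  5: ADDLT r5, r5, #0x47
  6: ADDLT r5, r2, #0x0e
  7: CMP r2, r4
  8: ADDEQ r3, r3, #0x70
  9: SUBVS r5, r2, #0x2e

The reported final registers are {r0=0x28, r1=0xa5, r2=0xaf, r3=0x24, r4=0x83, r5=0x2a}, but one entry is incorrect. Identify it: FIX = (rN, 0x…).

0: ✓ CMP  NZCV=0011
1: ✓ ADDLT  r0←0xda
2: ✓ ADDHI  r2←0xaf
3: ✓ MOVCS  r0←0x28
4: ✓ CMP  NZCV=0011
5: ✓ ADDLT  r5←0xbf
6: ✓ ADDLT  r5←0xbd
7: ✓ CMP  NZCV=0010
8: · ADDEQ
9: · SUBVS

FIX = (r5, 0xbd)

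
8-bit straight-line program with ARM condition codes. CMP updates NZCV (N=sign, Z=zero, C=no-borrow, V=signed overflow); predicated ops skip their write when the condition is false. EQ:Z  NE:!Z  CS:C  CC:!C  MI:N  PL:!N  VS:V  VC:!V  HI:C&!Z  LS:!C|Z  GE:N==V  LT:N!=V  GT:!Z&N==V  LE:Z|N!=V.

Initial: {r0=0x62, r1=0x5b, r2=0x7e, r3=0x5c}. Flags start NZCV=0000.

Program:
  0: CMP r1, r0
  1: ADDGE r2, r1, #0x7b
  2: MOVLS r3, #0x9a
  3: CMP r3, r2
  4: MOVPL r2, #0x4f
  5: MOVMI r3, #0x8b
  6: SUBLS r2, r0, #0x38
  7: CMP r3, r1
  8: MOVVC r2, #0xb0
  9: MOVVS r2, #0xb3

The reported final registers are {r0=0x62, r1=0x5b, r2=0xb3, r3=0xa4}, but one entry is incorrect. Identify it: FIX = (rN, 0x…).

[0] flags=1000 → (cmp)
[1] flags=1000 GE?F → skip
[2] flags=1000 LS?T → r3=0x9a
[3] flags=0011 → (cmp)
[4] flags=0011 PL?T → r2=0x4f
[5] flags=0011 MI?F → skip
[6] flags=0011 LS?F → skip
[7] flags=0011 → (cmp)
[8] flags=0011 VC?F → skip
[9] flags=0011 VS?T → r2=0xb3

FIX = (r3, 0x9a)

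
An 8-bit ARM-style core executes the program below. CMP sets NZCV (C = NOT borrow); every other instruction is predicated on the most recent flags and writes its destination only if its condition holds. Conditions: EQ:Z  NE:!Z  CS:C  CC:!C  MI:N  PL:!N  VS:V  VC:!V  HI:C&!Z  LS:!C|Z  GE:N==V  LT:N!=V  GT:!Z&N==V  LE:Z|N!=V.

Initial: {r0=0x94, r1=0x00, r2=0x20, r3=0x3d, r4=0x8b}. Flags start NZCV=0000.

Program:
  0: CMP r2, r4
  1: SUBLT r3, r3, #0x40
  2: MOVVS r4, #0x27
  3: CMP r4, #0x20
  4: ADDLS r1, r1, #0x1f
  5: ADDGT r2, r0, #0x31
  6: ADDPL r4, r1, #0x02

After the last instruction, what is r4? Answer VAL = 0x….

VAL = 0x02

0: ✓ CMP  NZCV=1001
1: · SUBLT
2: ✓ MOVVS  r4←0x27
3: ✓ CMP  NZCV=0010
4: · ADDLS
5: ✓ ADDGT  r2←0xc5
6: ✓ ADDPL  r4←0x02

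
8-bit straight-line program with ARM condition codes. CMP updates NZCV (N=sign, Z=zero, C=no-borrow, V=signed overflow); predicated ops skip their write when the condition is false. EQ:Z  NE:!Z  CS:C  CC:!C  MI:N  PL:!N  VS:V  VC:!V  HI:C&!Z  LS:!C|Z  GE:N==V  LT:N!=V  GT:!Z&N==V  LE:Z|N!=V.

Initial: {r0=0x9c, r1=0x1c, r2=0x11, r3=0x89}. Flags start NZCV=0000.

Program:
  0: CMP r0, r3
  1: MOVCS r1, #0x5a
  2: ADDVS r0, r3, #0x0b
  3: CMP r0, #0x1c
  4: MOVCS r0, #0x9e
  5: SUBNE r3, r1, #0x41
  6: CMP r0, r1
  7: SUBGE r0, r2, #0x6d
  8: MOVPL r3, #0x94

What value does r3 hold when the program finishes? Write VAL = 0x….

VAL = 0x94

0: ✓ CMP  NZCV=0010
1: ✓ MOVCS  r1←0x5a
2: · ADDVS
3: ✓ CMP  NZCV=1010
4: ✓ MOVCS  r0←0x9e
5: ✓ SUBNE  r3←0x19
6: ✓ CMP  NZCV=0011
7: · SUBGE
8: ✓ MOVPL  r3←0x94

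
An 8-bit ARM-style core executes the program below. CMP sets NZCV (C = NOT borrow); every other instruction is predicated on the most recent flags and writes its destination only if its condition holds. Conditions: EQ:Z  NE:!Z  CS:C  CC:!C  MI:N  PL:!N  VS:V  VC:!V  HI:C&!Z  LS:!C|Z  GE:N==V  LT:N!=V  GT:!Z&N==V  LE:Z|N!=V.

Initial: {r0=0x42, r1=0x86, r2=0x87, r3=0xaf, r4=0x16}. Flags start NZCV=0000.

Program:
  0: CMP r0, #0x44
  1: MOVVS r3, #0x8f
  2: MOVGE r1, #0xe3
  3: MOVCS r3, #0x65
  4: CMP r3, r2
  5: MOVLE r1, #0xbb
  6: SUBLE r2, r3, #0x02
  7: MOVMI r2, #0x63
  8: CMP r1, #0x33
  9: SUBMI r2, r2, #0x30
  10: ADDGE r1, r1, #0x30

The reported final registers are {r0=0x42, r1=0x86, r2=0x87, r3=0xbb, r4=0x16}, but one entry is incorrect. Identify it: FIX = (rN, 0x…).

FIX = (r3, 0xaf)

0: ✓ CMP  NZCV=1000
1: · MOVVS
2: · MOVGE
3: · MOVCS
4: ✓ CMP  NZCV=0010
5: · MOVLE
6: · SUBLE
7: · MOVMI
8: ✓ CMP  NZCV=0011
9: · SUBMI
10: · ADDGE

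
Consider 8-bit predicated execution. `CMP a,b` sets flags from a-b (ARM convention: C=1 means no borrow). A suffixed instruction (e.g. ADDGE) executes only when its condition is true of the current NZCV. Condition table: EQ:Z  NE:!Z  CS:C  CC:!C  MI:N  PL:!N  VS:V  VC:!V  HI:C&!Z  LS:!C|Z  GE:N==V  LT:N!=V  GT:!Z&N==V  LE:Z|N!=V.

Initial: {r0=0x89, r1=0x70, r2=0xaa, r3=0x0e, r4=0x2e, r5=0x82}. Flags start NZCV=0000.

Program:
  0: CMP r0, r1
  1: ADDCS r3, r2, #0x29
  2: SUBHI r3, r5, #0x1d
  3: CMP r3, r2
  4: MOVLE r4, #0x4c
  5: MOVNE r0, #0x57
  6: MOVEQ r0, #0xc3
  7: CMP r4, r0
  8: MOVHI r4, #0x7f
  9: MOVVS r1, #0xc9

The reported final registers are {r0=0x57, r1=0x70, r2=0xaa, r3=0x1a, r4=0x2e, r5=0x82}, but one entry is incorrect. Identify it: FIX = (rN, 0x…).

[0] flags=0011 → (cmp)
[1] flags=0011 CS?T → r3=0xd3
[2] flags=0011 HI?T → r3=0x65
[3] flags=1001 → (cmp)
[4] flags=1001 LE?F → skip
[5] flags=1001 NE?T → r0=0x57
[6] flags=1001 EQ?F → skip
[7] flags=1000 → (cmp)
[8] flags=1000 HI?F → skip
[9] flags=1000 VS?F → skip

FIX = (r3, 0x65)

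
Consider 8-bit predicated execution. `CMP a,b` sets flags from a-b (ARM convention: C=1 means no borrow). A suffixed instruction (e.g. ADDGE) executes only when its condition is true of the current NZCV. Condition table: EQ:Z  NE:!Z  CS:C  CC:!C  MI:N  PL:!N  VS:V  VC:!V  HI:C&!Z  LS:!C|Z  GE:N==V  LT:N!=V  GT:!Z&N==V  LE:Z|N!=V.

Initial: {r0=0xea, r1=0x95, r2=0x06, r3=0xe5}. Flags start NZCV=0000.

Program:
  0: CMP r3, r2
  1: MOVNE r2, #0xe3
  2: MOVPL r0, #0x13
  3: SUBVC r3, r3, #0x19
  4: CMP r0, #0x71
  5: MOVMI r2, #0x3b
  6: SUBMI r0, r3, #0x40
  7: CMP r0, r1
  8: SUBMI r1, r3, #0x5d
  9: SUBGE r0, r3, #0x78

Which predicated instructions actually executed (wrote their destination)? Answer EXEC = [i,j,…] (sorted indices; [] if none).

EXEC = [1,3,9]

0: ✓ CMP  NZCV=1010
1: ✓ MOVNE  r2←0xe3
2: · MOVPL
3: ✓ SUBVC  r3←0xcc
4: ✓ CMP  NZCV=0011
5: · MOVMI
6: · SUBMI
7: ✓ CMP  NZCV=0010
8: · SUBMI
9: ✓ SUBGE  r0←0x54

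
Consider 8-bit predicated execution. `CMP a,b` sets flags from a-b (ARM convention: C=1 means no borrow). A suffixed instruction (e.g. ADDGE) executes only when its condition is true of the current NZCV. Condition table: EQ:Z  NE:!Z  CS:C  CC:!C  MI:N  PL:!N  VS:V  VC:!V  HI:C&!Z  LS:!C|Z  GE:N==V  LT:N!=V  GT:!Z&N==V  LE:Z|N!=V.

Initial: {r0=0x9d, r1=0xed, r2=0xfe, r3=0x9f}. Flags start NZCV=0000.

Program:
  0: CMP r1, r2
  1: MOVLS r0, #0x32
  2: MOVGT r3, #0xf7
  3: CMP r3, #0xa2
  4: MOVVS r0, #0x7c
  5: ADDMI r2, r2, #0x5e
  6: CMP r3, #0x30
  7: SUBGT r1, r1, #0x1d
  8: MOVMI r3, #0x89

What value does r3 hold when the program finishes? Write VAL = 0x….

0: ✓ CMP  NZCV=1000
1: ✓ MOVLS  r0←0x32
2: · MOVGT
3: ✓ CMP  NZCV=1000
4: · MOVVS
5: ✓ ADDMI  r2←0x5c
6: ✓ CMP  NZCV=0011
7: · SUBGT
8: · MOVMI

VAL = 0x9f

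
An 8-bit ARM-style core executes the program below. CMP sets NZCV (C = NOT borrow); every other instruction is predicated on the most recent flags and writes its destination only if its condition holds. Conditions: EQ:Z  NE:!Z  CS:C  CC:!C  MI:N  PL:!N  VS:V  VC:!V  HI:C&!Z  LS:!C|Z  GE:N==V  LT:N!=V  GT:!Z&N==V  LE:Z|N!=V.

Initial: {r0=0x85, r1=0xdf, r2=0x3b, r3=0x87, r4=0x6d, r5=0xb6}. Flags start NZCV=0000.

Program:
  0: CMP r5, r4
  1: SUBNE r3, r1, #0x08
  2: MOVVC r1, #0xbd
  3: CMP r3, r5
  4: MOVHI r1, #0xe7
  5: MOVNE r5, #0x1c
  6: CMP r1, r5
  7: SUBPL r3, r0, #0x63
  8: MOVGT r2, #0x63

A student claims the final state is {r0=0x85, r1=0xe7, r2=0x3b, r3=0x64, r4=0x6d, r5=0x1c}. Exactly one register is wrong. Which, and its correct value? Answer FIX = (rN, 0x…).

FIX = (r3, 0xd7)

[0] flags=0011 → (cmp)
[1] flags=0011 NE?T → r3=0xd7
[2] flags=0011 VC?F → skip
[3] flags=0010 → (cmp)
[4] flags=0010 HI?T → r1=0xe7
[5] flags=0010 NE?T → r5=0x1c
[6] flags=1010 → (cmp)
[7] flags=1010 PL?F → skip
[8] flags=1010 GT?F → skip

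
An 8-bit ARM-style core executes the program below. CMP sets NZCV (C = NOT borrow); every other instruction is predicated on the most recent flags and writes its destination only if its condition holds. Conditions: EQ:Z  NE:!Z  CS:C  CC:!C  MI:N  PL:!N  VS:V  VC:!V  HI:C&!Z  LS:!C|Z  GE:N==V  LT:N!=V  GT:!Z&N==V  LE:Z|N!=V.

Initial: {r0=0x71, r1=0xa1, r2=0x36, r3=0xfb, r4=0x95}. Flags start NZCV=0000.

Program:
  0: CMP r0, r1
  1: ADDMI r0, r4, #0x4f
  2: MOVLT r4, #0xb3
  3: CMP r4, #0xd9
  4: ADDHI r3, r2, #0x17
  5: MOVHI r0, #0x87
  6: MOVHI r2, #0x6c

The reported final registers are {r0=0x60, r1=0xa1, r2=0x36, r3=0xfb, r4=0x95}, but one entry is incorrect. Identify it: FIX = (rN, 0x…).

[0] flags=1001 → (cmp)
[1] flags=1001 MI?T → r0=0xe4
[2] flags=1001 LT?F → skip
[3] flags=1000 → (cmp)
[4] flags=1000 HI?F → skip
[5] flags=1000 HI?F → skip
[6] flags=1000 HI?F → skip

FIX = (r0, 0xe4)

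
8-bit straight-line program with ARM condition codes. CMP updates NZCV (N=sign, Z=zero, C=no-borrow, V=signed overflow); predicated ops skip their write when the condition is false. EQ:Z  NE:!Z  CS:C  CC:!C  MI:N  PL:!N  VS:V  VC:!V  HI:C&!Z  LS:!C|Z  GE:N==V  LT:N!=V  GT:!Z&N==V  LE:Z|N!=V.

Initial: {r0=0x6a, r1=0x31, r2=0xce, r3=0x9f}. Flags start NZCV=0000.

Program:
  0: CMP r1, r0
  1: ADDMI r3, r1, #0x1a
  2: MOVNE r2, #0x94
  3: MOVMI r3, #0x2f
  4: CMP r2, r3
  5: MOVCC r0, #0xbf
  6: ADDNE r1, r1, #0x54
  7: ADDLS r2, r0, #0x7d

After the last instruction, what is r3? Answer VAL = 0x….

0: ✓ CMP  NZCV=1000
1: ✓ ADDMI  r3←0x4b
2: ✓ MOVNE  r2←0x94
3: ✓ MOVMI  r3←0x2f
4: ✓ CMP  NZCV=0011
5: · MOVCC
6: ✓ ADDNE  r1←0x85
7: · ADDLS

VAL = 0x2f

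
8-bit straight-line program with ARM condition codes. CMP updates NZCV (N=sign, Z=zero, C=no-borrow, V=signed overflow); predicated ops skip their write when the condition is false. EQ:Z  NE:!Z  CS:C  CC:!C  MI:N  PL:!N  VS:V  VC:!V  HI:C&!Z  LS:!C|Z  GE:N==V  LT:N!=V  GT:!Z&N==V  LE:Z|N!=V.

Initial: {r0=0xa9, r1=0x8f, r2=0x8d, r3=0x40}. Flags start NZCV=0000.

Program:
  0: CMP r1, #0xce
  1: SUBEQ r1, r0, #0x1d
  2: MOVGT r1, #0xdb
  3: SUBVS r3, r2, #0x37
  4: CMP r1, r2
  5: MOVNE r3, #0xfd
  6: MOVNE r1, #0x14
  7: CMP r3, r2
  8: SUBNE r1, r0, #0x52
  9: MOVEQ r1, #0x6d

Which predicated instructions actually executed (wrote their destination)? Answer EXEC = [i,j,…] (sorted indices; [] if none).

0: ✓ CMP  NZCV=1000
1: · SUBEQ
2: · MOVGT
3: · SUBVS
4: ✓ CMP  NZCV=0010
5: ✓ MOVNE  r3←0xfd
6: ✓ MOVNE  r1←0x14
7: ✓ CMP  NZCV=0010
8: ✓ SUBNE  r1←0x57
9: · MOVEQ

EXEC = [5,6,8]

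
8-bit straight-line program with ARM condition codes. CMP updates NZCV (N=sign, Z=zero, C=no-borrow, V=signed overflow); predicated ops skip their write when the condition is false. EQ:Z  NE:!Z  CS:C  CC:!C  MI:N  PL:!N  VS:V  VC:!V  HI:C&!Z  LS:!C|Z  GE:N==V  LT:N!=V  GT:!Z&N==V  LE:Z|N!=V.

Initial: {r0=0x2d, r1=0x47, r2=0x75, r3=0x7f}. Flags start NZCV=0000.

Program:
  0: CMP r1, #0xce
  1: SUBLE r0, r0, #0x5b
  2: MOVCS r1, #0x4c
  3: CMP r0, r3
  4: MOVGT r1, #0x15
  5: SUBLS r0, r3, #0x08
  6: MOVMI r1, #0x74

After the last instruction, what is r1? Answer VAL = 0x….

[0] flags=0000 → (cmp)
[1] flags=0000 LE?F → skip
[2] flags=0000 CS?F → skip
[3] flags=1000 → (cmp)
[4] flags=1000 GT?F → skip
[5] flags=1000 LS?T → r0=0x77
[6] flags=1000 MI?T → r1=0x74

VAL = 0x74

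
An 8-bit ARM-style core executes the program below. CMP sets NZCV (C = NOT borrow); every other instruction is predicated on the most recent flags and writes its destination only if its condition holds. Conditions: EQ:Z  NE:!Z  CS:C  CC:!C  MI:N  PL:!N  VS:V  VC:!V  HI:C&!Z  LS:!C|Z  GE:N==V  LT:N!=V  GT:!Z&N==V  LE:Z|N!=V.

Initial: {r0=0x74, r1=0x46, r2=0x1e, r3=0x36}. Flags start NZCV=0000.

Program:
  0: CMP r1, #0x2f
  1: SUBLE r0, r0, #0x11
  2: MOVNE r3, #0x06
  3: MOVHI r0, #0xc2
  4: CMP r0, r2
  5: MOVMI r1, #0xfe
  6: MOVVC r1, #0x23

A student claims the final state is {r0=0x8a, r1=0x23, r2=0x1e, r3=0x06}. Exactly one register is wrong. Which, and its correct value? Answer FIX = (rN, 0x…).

FIX = (r0, 0xc2)

0: ✓ CMP  NZCV=0010
1: · SUBLE
2: ✓ MOVNE  r3←0x06
3: ✓ MOVHI  r0←0xc2
4: ✓ CMP  NZCV=1010
5: ✓ MOVMI  r1←0xfe
6: ✓ MOVVC  r1←0x23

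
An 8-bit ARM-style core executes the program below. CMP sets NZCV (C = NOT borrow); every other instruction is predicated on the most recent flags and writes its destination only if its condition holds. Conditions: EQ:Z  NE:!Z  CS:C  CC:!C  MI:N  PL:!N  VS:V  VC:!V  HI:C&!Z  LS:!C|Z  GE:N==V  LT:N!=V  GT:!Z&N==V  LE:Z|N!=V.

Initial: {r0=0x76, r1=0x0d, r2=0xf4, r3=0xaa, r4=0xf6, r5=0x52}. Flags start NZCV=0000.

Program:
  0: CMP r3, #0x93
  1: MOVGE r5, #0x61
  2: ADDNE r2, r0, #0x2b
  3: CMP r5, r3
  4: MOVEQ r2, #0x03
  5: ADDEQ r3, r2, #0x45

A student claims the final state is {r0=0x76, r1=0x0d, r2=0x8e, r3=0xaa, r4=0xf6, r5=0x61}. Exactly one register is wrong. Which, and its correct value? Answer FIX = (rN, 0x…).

[0] flags=0010 → (cmp)
[1] flags=0010 GE?T → r5=0x61
[2] flags=0010 NE?T → r2=0xa1
[3] flags=1001 → (cmp)
[4] flags=1001 EQ?F → skip
[5] flags=1001 EQ?F → skip

FIX = (r2, 0xa1)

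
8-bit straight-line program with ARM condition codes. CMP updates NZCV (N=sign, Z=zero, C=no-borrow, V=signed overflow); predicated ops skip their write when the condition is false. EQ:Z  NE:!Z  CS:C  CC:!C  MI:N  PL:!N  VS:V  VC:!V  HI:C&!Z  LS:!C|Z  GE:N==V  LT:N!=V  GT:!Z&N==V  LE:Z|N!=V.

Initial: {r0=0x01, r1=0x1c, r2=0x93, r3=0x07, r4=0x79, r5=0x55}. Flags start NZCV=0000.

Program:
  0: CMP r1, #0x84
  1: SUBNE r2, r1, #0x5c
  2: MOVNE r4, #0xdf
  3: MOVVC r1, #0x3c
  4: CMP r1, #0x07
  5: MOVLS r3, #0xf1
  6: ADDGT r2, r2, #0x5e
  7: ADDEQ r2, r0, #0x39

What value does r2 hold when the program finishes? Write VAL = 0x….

0: ✓ CMP  NZCV=1001
1: ✓ SUBNE  r2←0xc0
2: ✓ MOVNE  r4←0xdf
3: · MOVVC
4: ✓ CMP  NZCV=0010
5: · MOVLS
6: ✓ ADDGT  r2←0x1e
7: · ADDEQ

VAL = 0x1e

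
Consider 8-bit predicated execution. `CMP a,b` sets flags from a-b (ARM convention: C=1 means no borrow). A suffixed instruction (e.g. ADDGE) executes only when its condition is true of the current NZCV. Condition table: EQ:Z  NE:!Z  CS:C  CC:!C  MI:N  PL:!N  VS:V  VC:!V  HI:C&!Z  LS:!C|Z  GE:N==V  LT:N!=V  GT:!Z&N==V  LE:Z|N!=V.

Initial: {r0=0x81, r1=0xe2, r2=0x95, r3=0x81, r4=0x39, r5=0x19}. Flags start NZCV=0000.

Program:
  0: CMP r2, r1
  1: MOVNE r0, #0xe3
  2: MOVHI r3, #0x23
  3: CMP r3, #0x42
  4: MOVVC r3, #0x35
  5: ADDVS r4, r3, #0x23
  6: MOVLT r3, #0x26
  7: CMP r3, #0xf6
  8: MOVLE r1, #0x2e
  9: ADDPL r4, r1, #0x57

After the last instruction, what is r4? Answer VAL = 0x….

VAL = 0x39

0: ✓ CMP  NZCV=1000
1: ✓ MOVNE  r0←0xe3
2: · MOVHI
3: ✓ CMP  NZCV=0011
4: · MOVVC
5: ✓ ADDVS  r4←0xa4
6: ✓ MOVLT  r3←0x26
7: ✓ CMP  NZCV=0000
8: · MOVLE
9: ✓ ADDPL  r4←0x39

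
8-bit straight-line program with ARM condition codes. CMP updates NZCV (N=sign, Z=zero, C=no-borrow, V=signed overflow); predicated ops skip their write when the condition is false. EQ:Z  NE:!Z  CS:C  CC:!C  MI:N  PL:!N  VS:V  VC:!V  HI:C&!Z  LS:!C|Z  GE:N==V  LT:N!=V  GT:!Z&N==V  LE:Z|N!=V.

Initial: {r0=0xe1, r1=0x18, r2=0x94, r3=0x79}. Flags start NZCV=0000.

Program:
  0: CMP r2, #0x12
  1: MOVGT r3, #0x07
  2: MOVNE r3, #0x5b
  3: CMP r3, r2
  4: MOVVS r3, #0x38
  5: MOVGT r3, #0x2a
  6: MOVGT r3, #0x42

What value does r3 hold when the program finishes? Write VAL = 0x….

0: ✓ CMP  NZCV=1010
1: · MOVGT
2: ✓ MOVNE  r3←0x5b
3: ✓ CMP  NZCV=1001
4: ✓ MOVVS  r3←0x38
5: ✓ MOVGT  r3←0x2a
6: ✓ MOVGT  r3←0x42

VAL = 0x42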